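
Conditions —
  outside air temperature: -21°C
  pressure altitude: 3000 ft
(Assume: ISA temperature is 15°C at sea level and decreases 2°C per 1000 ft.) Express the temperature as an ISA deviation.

ISA-30°C

ISA temperature at 3000 ft = 15 − 2 × (3000/1000) = 9°C.
Deviation = OAT − ISA = -21 − 9 = -30°C.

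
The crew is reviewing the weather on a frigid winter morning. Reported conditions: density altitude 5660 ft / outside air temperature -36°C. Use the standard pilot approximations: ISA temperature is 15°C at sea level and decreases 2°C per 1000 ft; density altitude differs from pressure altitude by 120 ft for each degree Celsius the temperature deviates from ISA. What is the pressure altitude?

9500 ft

DA = PA + 120 × (OAT − (15 − 2·PA/1000)) = PA + 120·OAT − 1800 + 0.24·PA = 1.24·PA + 120·OAT − 1800.
So 1.24·PA = 5660 − 120 × (-36) + 1800 = 11780.
PA = 11780 / 1.24 = 9500 ft.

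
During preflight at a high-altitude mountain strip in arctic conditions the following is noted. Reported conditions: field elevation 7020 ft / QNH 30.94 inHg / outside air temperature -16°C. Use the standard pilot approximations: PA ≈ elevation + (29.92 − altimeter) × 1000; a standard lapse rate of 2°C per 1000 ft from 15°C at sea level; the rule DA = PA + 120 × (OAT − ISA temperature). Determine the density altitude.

Pressure altitude = 7020 + (29.92 − 30.94) × 1000 = 7020 + (-1020) = 6000 ft.
ISA temperature at 6000 ft = 15 − 2 × (6000/1000) = 3°C.
ISA deviation = -16 − 3 = -19°C.
Density altitude = 6000 + 120 × (-19) = 3720 ft.

3720 ft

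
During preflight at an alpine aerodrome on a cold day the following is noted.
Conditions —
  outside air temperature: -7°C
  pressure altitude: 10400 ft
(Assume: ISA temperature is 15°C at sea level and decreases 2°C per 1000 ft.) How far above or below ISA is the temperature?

ISA-1.2°C

ISA temperature at 10400 ft = 15 − 2 × (10400/1000) = -5.8°C.
Deviation = OAT − ISA = -7 − (-5.8) = -1.2°C.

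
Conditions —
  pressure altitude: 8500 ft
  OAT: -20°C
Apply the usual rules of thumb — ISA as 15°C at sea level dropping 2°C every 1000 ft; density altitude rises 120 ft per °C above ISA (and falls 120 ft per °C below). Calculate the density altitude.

ISA temperature at 8500 ft = 15 − 2 × (8500/1000) = -2°C.
ISA deviation = -20 − (-2) = -18°C.
Density altitude = 8500 + 120 × (-18) = 8500 + (-2160) = 6340 ft.

6340 ft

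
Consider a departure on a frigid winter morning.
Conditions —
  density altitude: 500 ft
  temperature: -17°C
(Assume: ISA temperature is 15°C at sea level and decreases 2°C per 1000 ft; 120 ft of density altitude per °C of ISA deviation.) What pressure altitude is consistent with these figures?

3500 ft

DA = PA + 120 × (OAT − (15 − 2·PA/1000)) = PA + 120·OAT − 1800 + 0.24·PA = 1.24·PA + 120·OAT − 1800.
So 1.24·PA = 500 − 120 × (-17) + 1800 = 4340.
PA = 4340 / 1.24 = 3500 ft.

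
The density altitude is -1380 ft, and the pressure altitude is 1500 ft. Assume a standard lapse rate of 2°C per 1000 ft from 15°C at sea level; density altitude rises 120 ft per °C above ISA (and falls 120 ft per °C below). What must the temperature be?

Density altitude − pressure altitude = -1380 − 1500 = -2880 ft.
At 120 ft/°C that is an ISA deviation of -2880/120 = -24°C.
ISA temperature at 1500 ft = 15 − 2 × (1500/1000) = 12°C.
OAT = ISA + deviation = 12 + (-24) = -12°C.

-12°C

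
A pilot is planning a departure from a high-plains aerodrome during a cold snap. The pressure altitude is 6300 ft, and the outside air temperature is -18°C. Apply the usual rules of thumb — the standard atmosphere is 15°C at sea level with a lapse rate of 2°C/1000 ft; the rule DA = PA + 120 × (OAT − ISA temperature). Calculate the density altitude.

ISA temperature at 6300 ft = 15 − 2 × (6300/1000) = 2.4°C.
ISA deviation = -18 − 2.4 = -20.4°C.
Density altitude = 6300 + 120 × (-20.4) = 6300 + (-2448) = 3852 ft.

3852 ft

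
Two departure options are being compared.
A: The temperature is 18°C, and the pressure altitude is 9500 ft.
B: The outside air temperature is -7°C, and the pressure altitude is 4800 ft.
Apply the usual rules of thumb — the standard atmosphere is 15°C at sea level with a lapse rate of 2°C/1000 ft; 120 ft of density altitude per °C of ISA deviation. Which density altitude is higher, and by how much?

A: ISA temp = -4°C, deviation +22°C, DA = 9500 + 120 × 22 = 12140 ft.
B: ISA temp = 5.4°C, deviation -12.4°C, DA = 4800 + 120 × (-12.4) = 3312 ft.
A is higher by 12140 − 3312 = 8828 ft.

A by 8828 ft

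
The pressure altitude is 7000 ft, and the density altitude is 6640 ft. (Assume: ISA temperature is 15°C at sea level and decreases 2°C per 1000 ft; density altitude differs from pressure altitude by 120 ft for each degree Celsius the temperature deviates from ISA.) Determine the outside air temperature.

-2°C

Density altitude − pressure altitude = 6640 − 7000 = -360 ft.
At 120 ft/°C that is an ISA deviation of -360/120 = -3°C.
ISA temperature at 7000 ft = 15 − 2 × (7000/1000) = 1°C.
OAT = ISA + deviation = 1 + (-3) = -2°C.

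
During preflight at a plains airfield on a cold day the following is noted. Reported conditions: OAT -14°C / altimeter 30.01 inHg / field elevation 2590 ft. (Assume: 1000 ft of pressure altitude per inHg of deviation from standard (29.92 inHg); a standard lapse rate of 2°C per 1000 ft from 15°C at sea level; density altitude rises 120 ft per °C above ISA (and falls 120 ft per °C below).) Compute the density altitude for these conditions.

Pressure altitude = 2590 + (29.92 − 30.01) × 1000 = 2590 + (-90) = 2500 ft.
ISA temperature at 2500 ft = 15 − 2 × (2500/1000) = 10°C.
ISA deviation = -14 − 10 = -24°C.
Density altitude = 2500 + 120 × (-24) = -380 ft.

-380 ft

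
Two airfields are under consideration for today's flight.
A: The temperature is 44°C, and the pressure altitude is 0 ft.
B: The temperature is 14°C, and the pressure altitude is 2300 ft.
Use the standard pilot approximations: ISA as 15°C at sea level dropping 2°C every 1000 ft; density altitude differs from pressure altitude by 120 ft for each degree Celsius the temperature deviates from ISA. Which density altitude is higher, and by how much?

A by 748 ft

A: ISA temp = 15°C, deviation +29°C, DA = 0 + 120 × 29 = 3480 ft.
B: ISA temp = 10.4°C, deviation +3.6°C, DA = 2300 + 120 × 3.6 = 2732 ft.
A is higher by 3480 − 2732 = 748 ft.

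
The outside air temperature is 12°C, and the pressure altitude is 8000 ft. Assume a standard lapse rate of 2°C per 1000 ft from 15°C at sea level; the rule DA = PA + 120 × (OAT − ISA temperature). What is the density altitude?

9560 ft

ISA temperature at 8000 ft = 15 − 2 × (8000/1000) = -1°C.
ISA deviation = 12 − (-1) = +13°C.
Density altitude = 8000 + 120 × (13) = 8000 + (+1560) = 9560 ft.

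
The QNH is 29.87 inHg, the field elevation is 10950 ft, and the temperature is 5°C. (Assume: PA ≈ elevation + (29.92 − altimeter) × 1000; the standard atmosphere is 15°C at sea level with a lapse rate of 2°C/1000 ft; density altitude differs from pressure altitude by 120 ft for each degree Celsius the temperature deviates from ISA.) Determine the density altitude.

Pressure altitude = 10950 + (29.92 − 29.87) × 1000 = 10950 + (+50) = 11000 ft.
ISA temperature at 11000 ft = 15 − 2 × (11000/1000) = -7°C.
ISA deviation = 5 − (-7) = +12°C.
Density altitude = 11000 + 120 × (12) = 12440 ft.

12440 ft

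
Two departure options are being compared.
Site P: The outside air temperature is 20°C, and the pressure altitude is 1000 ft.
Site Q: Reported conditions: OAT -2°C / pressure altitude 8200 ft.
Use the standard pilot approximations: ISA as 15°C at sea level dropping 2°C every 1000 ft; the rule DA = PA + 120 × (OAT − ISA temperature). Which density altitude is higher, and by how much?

Site Q by 6288 ft

Site P: ISA temp = 13°C, deviation +7°C, DA = 1000 + 120 × 7 = 1840 ft.
Site Q: ISA temp = -1.4°C, deviation -0.6°C, DA = 8200 + 120 × (-0.6) = 8128 ft.
Site Q is higher by 8128 − 1840 = 6288 ft.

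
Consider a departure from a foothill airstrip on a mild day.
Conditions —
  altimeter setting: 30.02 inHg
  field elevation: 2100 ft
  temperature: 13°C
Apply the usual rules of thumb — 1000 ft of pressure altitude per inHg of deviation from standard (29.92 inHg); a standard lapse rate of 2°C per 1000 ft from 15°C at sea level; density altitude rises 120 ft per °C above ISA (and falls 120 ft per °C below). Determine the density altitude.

Pressure altitude = 2100 + (29.92 − 30.02) × 1000 = 2100 + (-100) = 2000 ft.
ISA temperature at 2000 ft = 15 − 2 × (2000/1000) = 11°C.
ISA deviation = 13 − 11 = +2°C.
Density altitude = 2000 + 120 × (2) = 2240 ft.

2240 ft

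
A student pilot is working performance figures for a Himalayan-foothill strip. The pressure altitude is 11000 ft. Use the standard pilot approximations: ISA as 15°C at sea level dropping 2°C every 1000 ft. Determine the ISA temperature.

-7°C

ISA temperature = 15 − 2 × (11000/1000) = 15 − 22 = -7°C.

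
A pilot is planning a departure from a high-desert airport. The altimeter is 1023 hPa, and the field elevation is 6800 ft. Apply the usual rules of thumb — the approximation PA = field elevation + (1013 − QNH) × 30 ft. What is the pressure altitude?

Pressure correction = (1013 − 1023) × 30 = -300 ft.
Pressure altitude = 6800 + (-300) = 6500 ft.

6500 ft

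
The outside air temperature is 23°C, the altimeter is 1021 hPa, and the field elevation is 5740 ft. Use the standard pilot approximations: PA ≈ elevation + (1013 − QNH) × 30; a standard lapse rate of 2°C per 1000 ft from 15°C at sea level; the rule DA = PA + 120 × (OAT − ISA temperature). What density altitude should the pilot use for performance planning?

Pressure altitude = 5740 + (1013 − 1021) × 30 = 5740 + (-240) = 5500 ft.
ISA temperature at 5500 ft = 15 − 2 × (5500/1000) = 4°C.
ISA deviation = 23 − 4 = +19°C.
Density altitude = 5500 + 120 × (19) = 7780 ft.

7780 ft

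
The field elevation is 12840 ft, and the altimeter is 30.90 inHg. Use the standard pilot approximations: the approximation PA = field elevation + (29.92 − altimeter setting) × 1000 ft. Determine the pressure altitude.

Pressure correction = (29.92 − 30.90) × 1000 = -980 ft.
Pressure altitude = 12840 + (-980) = 11860 ft.

11860 ft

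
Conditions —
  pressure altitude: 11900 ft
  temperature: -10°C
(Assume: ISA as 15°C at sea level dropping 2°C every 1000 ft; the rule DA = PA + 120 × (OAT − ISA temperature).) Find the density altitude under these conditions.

ISA temperature at 11900 ft = 15 − 2 × (11900/1000) = -8.8°C.
ISA deviation = -10 − (-8.8) = -1.2°C.
Density altitude = 11900 + 120 × (-1.2) = 11900 + (-144) = 11756 ft.

11756 ft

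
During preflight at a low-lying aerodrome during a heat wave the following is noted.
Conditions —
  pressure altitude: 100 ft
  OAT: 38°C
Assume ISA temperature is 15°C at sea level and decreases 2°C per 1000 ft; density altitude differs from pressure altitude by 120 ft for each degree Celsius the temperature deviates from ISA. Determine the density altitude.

ISA temperature at 100 ft = 15 − 2 × (100/1000) = 14.8°C.
ISA deviation = 38 − 14.8 = +23.2°C.
Density altitude = 100 + 120 × (23.2) = 100 + (+2784) = 2884 ft.

2884 ft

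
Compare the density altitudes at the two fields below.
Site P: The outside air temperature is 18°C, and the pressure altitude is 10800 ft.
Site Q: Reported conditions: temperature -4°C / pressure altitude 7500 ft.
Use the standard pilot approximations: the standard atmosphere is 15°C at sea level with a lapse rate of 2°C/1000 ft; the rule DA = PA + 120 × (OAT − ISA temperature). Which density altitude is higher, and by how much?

Site P: ISA temp = -6.6°C, deviation +24.6°C, DA = 10800 + 120 × 24.6 = 13752 ft.
Site Q: ISA temp = 0°C, deviation -4°C, DA = 7500 + 120 × (-4) = 7020 ft.
Site P is higher by 13752 − 7020 = 6732 ft.

Site P by 6732 ft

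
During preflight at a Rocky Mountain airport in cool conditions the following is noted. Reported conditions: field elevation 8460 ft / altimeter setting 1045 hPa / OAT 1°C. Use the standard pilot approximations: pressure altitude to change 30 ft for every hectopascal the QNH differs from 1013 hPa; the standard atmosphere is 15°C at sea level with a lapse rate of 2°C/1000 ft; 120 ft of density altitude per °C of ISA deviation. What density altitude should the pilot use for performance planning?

7620 ft

Pressure altitude = 8460 + (1013 − 1045) × 30 = 8460 + (-960) = 7500 ft.
ISA temperature at 7500 ft = 15 − 2 × (7500/1000) = 0°C.
ISA deviation = 1 − 0 = +1°C.
Density altitude = 7500 + 120 × (1) = 7620 ft.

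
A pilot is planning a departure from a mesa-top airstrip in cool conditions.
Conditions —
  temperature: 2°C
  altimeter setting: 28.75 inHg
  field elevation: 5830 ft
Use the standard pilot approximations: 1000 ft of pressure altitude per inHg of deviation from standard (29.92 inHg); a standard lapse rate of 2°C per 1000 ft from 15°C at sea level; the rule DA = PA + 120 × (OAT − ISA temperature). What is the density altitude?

Pressure altitude = 5830 + (29.92 − 28.75) × 1000 = 5830 + (+1170) = 7000 ft.
ISA temperature at 7000 ft = 15 − 2 × (7000/1000) = 1°C.
ISA deviation = 2 − 1 = +1°C.
Density altitude = 7000 + 120 × (1) = 7120 ft.

7120 ft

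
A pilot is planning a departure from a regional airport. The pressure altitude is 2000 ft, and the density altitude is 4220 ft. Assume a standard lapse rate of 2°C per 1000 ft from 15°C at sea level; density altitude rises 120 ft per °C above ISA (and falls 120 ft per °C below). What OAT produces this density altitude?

Density altitude − pressure altitude = 4220 − 2000 = +2220 ft.
At 120 ft/°C that is an ISA deviation of 2220/120 = +18.5°C.
ISA temperature at 2000 ft = 15 − 2 × (2000/1000) = 11°C.
OAT = ISA + deviation = 11 + (+18.5) = 29.5°C.

29.5°C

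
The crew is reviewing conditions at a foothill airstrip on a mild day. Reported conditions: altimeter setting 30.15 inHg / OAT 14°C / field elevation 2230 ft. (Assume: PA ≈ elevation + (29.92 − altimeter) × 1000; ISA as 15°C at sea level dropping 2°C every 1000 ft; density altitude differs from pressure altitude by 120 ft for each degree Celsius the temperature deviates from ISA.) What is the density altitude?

2360 ft

Pressure altitude = 2230 + (29.92 − 30.15) × 1000 = 2230 + (-230) = 2000 ft.
ISA temperature at 2000 ft = 15 − 2 × (2000/1000) = 11°C.
ISA deviation = 14 − 11 = +3°C.
Density altitude = 2000 + 120 × (3) = 2360 ft.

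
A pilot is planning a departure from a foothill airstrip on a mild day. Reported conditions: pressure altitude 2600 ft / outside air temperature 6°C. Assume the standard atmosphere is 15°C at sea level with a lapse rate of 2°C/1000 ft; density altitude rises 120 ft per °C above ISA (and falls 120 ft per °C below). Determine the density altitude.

2144 ft

ISA temperature at 2600 ft = 15 − 2 × (2600/1000) = 9.8°C.
ISA deviation = 6 − 9.8 = -3.8°C.
Density altitude = 2600 + 120 × (-3.8) = 2600 + (-456) = 2144 ft.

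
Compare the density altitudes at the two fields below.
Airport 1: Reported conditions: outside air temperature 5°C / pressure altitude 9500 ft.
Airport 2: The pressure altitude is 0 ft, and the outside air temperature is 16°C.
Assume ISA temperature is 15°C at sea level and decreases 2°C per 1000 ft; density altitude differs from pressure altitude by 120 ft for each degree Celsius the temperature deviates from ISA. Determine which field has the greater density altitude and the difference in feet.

Airport 1: ISA temp = -4°C, deviation +9°C, DA = 9500 + 120 × 9 = 10580 ft.
Airport 2: ISA temp = 15°C, deviation +1°C, DA = 0 + 120 × 1 = 120 ft.
Airport 1 is higher by 10580 − 120 = 10460 ft.

Airport 1 by 10460 ft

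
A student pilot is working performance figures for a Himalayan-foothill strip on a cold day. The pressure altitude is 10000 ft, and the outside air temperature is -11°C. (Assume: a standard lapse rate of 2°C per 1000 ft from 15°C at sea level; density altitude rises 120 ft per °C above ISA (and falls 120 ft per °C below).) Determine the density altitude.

9280 ft

ISA temperature at 10000 ft = 15 − 2 × (10000/1000) = -5°C.
ISA deviation = -11 − (-5) = -6°C.
Density altitude = 10000 + 120 × (-6) = 10000 + (-720) = 9280 ft.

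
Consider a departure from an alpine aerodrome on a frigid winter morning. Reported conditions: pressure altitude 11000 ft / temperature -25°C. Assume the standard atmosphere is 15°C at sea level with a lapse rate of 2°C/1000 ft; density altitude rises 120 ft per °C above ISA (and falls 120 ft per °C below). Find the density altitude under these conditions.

8840 ft

ISA temperature at 11000 ft = 15 − 2 × (11000/1000) = -7°C.
ISA deviation = -25 − (-7) = -18°C.
Density altitude = 11000 + 120 × (-18) = 11000 + (-2160) = 8840 ft.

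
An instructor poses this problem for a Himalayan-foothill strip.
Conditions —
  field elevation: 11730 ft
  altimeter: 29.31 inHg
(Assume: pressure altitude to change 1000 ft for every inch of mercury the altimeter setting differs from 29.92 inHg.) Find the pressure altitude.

12340 ft

Pressure correction = (29.92 − 29.31) × 1000 = +610 ft.
Pressure altitude = 11730 + (+610) = 12340 ft.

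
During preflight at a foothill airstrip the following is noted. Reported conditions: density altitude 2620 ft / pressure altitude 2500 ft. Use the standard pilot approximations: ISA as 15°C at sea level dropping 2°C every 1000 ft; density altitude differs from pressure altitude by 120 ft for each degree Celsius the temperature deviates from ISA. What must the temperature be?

Density altitude − pressure altitude = 2620 − 2500 = +120 ft.
At 120 ft/°C that is an ISA deviation of 120/120 = +1°C.
ISA temperature at 2500 ft = 15 − 2 × (2500/1000) = 10°C.
OAT = ISA + deviation = 10 + (+1) = 11°C.

11°C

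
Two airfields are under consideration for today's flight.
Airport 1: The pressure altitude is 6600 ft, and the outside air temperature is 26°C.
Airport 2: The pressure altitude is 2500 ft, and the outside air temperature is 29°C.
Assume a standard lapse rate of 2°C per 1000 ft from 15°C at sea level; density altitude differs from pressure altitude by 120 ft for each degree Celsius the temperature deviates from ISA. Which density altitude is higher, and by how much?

Airport 1 by 4724 ft

Airport 1: ISA temp = 1.8°C, deviation +24.2°C, DA = 6600 + 120 × 24.2 = 9504 ft.
Airport 2: ISA temp = 10°C, deviation +19°C, DA = 2500 + 120 × 19 = 4780 ft.
Airport 1 is higher by 9504 − 4780 = 4724 ft.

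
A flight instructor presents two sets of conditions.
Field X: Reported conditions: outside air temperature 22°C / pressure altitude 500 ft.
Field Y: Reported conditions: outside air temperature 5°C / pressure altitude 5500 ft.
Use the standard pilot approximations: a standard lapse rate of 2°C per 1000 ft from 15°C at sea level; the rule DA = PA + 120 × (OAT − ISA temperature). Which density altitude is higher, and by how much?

Field X: ISA temp = 14°C, deviation +8°C, DA = 500 + 120 × 8 = 1460 ft.
Field Y: ISA temp = 4°C, deviation +1°C, DA = 5500 + 120 × 1 = 5620 ft.
Field Y is higher by 5620 − 1460 = 4160 ft.

Field Y by 4160 ft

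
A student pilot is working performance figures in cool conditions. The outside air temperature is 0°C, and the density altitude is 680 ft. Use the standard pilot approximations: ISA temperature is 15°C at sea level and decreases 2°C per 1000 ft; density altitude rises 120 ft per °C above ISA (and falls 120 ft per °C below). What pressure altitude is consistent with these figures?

2000 ft

DA = PA + 120 × (OAT − (15 − 2·PA/1000)) = PA + 120·OAT − 1800 + 0.24·PA = 1.24·PA + 120·OAT − 1800.
So 1.24·PA = 680 − 120 × 0 + 1800 = 2480.
PA = 2480 / 1.24 = 2000 ft.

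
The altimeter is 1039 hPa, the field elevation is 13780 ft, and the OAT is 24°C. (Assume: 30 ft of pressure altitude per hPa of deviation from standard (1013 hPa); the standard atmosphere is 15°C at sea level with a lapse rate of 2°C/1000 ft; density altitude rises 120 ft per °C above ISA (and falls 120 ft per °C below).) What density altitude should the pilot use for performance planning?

Pressure altitude = 13780 + (1013 − 1039) × 30 = 13780 + (-780) = 13000 ft.
ISA temperature at 13000 ft = 15 − 2 × (13000/1000) = -11°C.
ISA deviation = 24 − (-11) = +35°C.
Density altitude = 13000 + 120 × (35) = 17200 ft.

17200 ft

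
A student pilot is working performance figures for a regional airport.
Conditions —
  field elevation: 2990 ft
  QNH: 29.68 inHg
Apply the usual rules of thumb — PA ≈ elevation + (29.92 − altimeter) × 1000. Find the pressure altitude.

3230 ft

Pressure correction = (29.92 − 29.68) × 1000 = +240 ft.
Pressure altitude = 2990 + (+240) = 3230 ft.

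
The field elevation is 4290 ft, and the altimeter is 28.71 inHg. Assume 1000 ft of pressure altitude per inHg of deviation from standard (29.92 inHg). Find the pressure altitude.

5500 ft

Pressure correction = (29.92 − 28.71) × 1000 = +1210 ft.
Pressure altitude = 4290 + (+1210) = 5500 ft.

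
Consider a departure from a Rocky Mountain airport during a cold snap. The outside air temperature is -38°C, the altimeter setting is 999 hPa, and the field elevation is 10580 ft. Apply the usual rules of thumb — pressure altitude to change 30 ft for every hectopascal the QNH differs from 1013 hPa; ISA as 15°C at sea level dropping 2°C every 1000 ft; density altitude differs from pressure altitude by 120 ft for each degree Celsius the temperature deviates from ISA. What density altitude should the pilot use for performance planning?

Pressure altitude = 10580 + (1013 − 999) × 30 = 10580 + (+420) = 11000 ft.
ISA temperature at 11000 ft = 15 − 2 × (11000/1000) = -7°C.
ISA deviation = -38 − (-7) = -31°C.
Density altitude = 11000 + 120 × (-31) = 7280 ft.

7280 ft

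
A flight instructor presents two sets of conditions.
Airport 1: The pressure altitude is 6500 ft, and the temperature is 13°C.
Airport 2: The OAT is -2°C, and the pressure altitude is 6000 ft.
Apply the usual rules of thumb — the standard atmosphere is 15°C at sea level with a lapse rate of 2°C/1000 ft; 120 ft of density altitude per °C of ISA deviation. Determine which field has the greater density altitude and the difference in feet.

Airport 1 by 2420 ft

Airport 1: ISA temp = 2°C, deviation +11°C, DA = 6500 + 120 × 11 = 7820 ft.
Airport 2: ISA temp = 3°C, deviation -5°C, DA = 6000 + 120 × (-5) = 5400 ft.
Airport 1 is higher by 7820 − 5400 = 2420 ft.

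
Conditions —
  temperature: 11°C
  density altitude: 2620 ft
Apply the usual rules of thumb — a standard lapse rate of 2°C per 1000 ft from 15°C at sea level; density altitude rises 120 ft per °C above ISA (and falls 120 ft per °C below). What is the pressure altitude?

2500 ft

DA = PA + 120 × (OAT − (15 − 2·PA/1000)) = PA + 120·OAT − 1800 + 0.24·PA = 1.24·PA + 120·OAT − 1800.
So 1.24·PA = 2620 − 120 × 11 + 1800 = 3100.
PA = 3100 / 1.24 = 2500 ft.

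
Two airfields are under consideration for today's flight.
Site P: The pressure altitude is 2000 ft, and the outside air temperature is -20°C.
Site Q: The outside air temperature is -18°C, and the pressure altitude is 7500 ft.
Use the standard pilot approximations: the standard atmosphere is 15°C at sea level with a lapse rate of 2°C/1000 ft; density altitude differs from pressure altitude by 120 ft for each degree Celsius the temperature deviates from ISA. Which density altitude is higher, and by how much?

Site P: ISA temp = 11°C, deviation -31°C, DA = 2000 + 120 × (-31) = -1720 ft.
Site Q: ISA temp = 0°C, deviation -18°C, DA = 7500 + 120 × (-18) = 5340 ft.
Site Q is higher by 5340 − (-1720) = 7060 ft.

Site Q by 7060 ft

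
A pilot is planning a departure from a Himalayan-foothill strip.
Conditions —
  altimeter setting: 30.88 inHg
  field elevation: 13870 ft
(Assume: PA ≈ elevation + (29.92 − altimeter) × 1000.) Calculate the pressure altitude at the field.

Pressure correction = (29.92 − 30.88) × 1000 = -960 ft.
Pressure altitude = 13870 + (-960) = 12910 ft.

12910 ft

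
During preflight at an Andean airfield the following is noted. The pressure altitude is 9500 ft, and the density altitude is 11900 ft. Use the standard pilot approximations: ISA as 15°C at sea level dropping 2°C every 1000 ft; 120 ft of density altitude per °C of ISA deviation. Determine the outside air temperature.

Density altitude − pressure altitude = 11900 − 9500 = +2400 ft.
At 120 ft/°C that is an ISA deviation of 2400/120 = +20°C.
ISA temperature at 9500 ft = 15 − 2 × (9500/1000) = -4°C.
OAT = ISA + deviation = -4 + (+20) = 16°C.

16°C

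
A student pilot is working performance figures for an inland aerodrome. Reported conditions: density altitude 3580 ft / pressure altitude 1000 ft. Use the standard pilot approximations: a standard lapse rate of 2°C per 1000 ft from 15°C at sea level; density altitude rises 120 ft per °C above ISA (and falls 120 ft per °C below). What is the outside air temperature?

Density altitude − pressure altitude = 3580 − 1000 = +2580 ft.
At 120 ft/°C that is an ISA deviation of 2580/120 = +21.5°C.
ISA temperature at 1000 ft = 15 − 2 × (1000/1000) = 13°C.
OAT = ISA + deviation = 13 + (+21.5) = 34.5°C.

34.5°C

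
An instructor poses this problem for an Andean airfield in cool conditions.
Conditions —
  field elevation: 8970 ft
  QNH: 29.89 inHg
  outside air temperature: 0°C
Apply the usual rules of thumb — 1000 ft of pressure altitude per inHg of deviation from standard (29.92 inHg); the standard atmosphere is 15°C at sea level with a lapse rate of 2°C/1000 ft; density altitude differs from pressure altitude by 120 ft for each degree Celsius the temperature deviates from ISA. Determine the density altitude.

Pressure altitude = 8970 + (29.92 − 29.89) × 1000 = 8970 + (+30) = 9000 ft.
ISA temperature at 9000 ft = 15 − 2 × (9000/1000) = -3°C.
ISA deviation = 0 − (-3) = +3°C.
Density altitude = 9000 + 120 × (3) = 9360 ft.

9360 ft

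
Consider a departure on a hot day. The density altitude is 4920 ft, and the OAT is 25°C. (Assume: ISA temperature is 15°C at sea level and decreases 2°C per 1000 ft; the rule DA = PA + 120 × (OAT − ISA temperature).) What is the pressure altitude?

DA = PA + 120 × (OAT − (15 − 2·PA/1000)) = PA + 120·OAT − 1800 + 0.24·PA = 1.24·PA + 120·OAT − 1800.
So 1.24·PA = 4920 − 120 × 25 + 1800 = 3720.
PA = 3720 / 1.24 = 3000 ft.

3000 ft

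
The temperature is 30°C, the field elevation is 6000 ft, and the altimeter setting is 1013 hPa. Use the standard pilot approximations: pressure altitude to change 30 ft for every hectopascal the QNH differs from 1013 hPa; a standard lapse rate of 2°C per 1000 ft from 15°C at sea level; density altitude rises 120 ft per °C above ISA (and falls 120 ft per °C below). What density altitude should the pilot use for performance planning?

9240 ft

Pressure altitude = 6000 + (1013 − 1013) × 30 = 6000 + (0) = 6000 ft.
ISA temperature at 6000 ft = 15 − 2 × (6000/1000) = 3°C.
ISA deviation = 30 − 3 = +27°C.
Density altitude = 6000 + 120 × (27) = 9240 ft.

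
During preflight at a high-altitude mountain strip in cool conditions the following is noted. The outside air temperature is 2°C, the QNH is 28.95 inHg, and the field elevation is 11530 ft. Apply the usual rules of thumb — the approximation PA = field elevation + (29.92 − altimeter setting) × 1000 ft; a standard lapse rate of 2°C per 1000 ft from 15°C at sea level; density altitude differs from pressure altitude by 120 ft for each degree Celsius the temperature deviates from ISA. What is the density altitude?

13940 ft

Pressure altitude = 11530 + (29.92 − 28.95) × 1000 = 11530 + (+970) = 12500 ft.
ISA temperature at 12500 ft = 15 − 2 × (12500/1000) = -10°C.
ISA deviation = 2 − (-10) = +12°C.
Density altitude = 12500 + 120 × (12) = 13940 ft.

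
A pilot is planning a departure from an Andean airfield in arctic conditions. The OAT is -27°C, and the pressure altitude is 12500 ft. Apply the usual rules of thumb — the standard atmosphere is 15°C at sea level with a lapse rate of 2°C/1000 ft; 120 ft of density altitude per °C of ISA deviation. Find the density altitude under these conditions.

ISA temperature at 12500 ft = 15 − 2 × (12500/1000) = -10°C.
ISA deviation = -27 − (-10) = -17°C.
Density altitude = 12500 + 120 × (-17) = 12500 + (-2040) = 10460 ft.

10460 ft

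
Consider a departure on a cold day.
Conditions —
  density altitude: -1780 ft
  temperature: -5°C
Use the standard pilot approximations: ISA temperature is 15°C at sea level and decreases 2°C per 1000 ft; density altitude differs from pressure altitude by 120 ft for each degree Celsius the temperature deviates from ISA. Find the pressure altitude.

DA = PA + 120 × (OAT − (15 − 2·PA/1000)) = PA + 120·OAT − 1800 + 0.24·PA = 1.24·PA + 120·OAT − 1800.
So 1.24·PA = -1780 − 120 × (-5) + 1800 = 620.
PA = 620 / 1.24 = 500 ft.

500 ft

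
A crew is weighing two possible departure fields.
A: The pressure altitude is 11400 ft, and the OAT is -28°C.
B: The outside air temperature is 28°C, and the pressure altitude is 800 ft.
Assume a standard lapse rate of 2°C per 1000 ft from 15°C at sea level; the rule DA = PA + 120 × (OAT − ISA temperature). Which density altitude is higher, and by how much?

A by 6424 ft

A: ISA temp = -7.8°C, deviation -20.2°C, DA = 11400 + 120 × (-20.2) = 8976 ft.
B: ISA temp = 13.4°C, deviation +14.6°C, DA = 800 + 120 × 14.6 = 2552 ft.
A is higher by 8976 − 2552 = 6424 ft.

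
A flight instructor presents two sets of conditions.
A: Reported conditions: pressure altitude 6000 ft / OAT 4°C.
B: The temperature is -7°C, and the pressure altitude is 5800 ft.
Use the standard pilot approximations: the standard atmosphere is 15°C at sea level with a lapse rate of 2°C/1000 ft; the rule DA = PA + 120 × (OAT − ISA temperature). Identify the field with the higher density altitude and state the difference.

A by 1568 ft

A: ISA temp = 3°C, deviation +1°C, DA = 6000 + 120 × 1 = 6120 ft.
B: ISA temp = 3.4°C, deviation -10.4°C, DA = 5800 + 120 × (-10.4) = 4552 ft.
A is higher by 6120 − 4552 = 1568 ft.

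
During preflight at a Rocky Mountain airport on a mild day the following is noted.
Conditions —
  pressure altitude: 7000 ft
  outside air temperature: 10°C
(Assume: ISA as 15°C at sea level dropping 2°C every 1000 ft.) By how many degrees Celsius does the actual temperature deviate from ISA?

ISA temperature at 7000 ft = 15 − 2 × (7000/1000) = 1°C.
Deviation = OAT − ISA = 10 − 1 = +9°C.

ISA+9°C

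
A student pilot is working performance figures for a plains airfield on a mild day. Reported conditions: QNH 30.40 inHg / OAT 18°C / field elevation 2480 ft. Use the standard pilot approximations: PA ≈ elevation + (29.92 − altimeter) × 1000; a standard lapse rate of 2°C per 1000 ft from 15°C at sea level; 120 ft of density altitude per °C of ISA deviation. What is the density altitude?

2840 ft

Pressure altitude = 2480 + (29.92 − 30.40) × 1000 = 2480 + (-480) = 2000 ft.
ISA temperature at 2000 ft = 15 − 2 × (2000/1000) = 11°C.
ISA deviation = 18 − 11 = +7°C.
Density altitude = 2000 + 120 × (7) = 2840 ft.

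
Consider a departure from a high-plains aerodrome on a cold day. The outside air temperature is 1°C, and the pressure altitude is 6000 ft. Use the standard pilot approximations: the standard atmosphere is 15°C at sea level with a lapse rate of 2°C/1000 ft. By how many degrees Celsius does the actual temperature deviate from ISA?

ISA temperature at 6000 ft = 15 − 2 × (6000/1000) = 3°C.
Deviation = OAT − ISA = 1 − 3 = -2°C.

ISA-2°C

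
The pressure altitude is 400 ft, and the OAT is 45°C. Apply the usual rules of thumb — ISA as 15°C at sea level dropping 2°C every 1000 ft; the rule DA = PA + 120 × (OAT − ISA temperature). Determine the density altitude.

ISA temperature at 400 ft = 15 − 2 × (400/1000) = 14.2°C.
ISA deviation = 45 − 14.2 = +30.8°C.
Density altitude = 400 + 120 × (30.8) = 400 + (+3696) = 4096 ft.

4096 ft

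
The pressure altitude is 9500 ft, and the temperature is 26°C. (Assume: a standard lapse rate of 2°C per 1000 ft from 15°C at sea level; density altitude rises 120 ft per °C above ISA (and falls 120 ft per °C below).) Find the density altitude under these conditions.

13100 ft

ISA temperature at 9500 ft = 15 − 2 × (9500/1000) = -4°C.
ISA deviation = 26 − (-4) = +30°C.
Density altitude = 9500 + 120 × (30) = 9500 + (+3600) = 13100 ft.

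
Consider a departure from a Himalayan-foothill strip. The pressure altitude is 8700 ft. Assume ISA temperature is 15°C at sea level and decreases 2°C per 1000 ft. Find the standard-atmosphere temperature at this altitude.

ISA temperature = 15 − 2 × (8700/1000) = 15 − 17.4 = -2.4°C.

-2.4°C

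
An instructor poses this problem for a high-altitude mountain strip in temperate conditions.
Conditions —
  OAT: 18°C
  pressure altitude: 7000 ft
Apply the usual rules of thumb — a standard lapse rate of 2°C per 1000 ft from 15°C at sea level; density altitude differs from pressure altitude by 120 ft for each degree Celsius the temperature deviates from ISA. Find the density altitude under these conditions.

9040 ft

ISA temperature at 7000 ft = 15 − 2 × (7000/1000) = 1°C.
ISA deviation = 18 − 1 = +17°C.
Density altitude = 7000 + 120 × (17) = 7000 + (+2040) = 9040 ft.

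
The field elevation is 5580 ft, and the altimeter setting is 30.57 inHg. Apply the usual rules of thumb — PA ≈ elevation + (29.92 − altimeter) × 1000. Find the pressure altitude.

Pressure correction = (29.92 − 30.57) × 1000 = -650 ft.
Pressure altitude = 5580 + (-650) = 4930 ft.

4930 ft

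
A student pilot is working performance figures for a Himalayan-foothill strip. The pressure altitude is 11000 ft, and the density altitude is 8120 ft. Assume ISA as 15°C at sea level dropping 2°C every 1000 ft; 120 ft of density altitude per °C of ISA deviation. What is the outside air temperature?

-31°C

Density altitude − pressure altitude = 8120 − 11000 = -2880 ft.
At 120 ft/°C that is an ISA deviation of -2880/120 = -24°C.
ISA temperature at 11000 ft = 15 − 2 × (11000/1000) = -7°C.
OAT = ISA + deviation = -7 + (-24) = -31°C.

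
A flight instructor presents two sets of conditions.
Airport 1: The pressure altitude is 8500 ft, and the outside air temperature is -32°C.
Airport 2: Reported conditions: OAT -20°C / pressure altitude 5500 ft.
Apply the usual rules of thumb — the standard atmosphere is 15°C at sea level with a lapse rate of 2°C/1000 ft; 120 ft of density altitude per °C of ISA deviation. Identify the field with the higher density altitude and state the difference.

Airport 1 by 2280 ft

Airport 1: ISA temp = -2°C, deviation -30°C, DA = 8500 + 120 × (-30) = 4900 ft.
Airport 2: ISA temp = 4°C, deviation -24°C, DA = 5500 + 120 × (-24) = 2620 ft.
Airport 1 is higher by 4900 − 2620 = 2280 ft.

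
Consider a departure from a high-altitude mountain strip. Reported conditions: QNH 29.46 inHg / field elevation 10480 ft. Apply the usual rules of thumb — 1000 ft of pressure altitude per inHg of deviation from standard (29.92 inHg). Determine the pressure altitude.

Pressure correction = (29.92 − 29.46) × 1000 = +460 ft.
Pressure altitude = 10480 + (+460) = 10940 ft.

10940 ft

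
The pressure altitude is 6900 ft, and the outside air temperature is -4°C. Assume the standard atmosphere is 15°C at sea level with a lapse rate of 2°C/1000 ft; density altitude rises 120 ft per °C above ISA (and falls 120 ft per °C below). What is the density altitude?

ISA temperature at 6900 ft = 15 − 2 × (6900/1000) = 1.2°C.
ISA deviation = -4 − 1.2 = -5.2°C.
Density altitude = 6900 + 120 × (-5.2) = 6900 + (-624) = 6276 ft.

6276 ft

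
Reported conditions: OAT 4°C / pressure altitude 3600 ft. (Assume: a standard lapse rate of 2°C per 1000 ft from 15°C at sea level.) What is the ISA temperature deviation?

ISA-3.8°C

ISA temperature at 3600 ft = 15 − 2 × (3600/1000) = 7.8°C.
Deviation = OAT − ISA = 4 − 7.8 = -3.8°C.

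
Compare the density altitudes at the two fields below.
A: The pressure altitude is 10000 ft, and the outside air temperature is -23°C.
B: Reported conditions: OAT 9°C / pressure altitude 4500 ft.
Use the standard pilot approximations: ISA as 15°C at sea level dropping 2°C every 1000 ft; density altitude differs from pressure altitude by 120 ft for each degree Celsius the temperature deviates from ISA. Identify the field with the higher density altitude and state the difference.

A by 2980 ft

A: ISA temp = -5°C, deviation -18°C, DA = 10000 + 120 × (-18) = 7840 ft.
B: ISA temp = 6°C, deviation +3°C, DA = 4500 + 120 × 3 = 4860 ft.
A is higher by 7840 − 4860 = 2980 ft.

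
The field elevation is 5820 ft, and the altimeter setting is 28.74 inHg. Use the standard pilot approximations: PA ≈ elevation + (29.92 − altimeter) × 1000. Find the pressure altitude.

7000 ft

Pressure correction = (29.92 − 28.74) × 1000 = +1180 ft.
Pressure altitude = 5820 + (+1180) = 7000 ft.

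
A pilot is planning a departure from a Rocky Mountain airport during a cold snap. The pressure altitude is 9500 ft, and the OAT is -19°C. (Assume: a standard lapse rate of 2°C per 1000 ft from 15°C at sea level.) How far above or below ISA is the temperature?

ISA temperature at 9500 ft = 15 − 2 × (9500/1000) = -4°C.
Deviation = OAT − ISA = -19 − (-4) = -15°C.

ISA-15°C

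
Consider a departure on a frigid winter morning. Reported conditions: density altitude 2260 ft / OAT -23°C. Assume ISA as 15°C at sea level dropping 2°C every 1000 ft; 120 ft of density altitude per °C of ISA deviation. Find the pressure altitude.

5500 ft

DA = PA + 120 × (OAT − (15 − 2·PA/1000)) = PA + 120·OAT − 1800 + 0.24·PA = 1.24·PA + 120·OAT − 1800.
So 1.24·PA = 2260 − 120 × (-23) + 1800 = 6820.
PA = 6820 / 1.24 = 5500 ft.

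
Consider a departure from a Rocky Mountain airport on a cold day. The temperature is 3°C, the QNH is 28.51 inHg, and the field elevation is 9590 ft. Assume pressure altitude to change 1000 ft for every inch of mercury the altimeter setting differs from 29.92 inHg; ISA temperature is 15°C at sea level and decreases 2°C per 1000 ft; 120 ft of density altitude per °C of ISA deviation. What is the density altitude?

12200 ft

Pressure altitude = 9590 + (29.92 − 28.51) × 1000 = 9590 + (+1410) = 11000 ft.
ISA temperature at 11000 ft = 15 − 2 × (11000/1000) = -7°C.
ISA deviation = 3 − (-7) = +10°C.
Density altitude = 11000 + 120 × (10) = 12200 ft.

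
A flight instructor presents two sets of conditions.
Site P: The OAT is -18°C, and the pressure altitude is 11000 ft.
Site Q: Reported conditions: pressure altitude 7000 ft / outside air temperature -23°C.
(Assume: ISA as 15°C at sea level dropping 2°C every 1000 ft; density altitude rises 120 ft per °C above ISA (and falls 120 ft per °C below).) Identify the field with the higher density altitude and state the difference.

Site P: ISA temp = -7°C, deviation -11°C, DA = 11000 + 120 × (-11) = 9680 ft.
Site Q: ISA temp = 1°C, deviation -24°C, DA = 7000 + 120 × (-24) = 4120 ft.
Site P is higher by 9680 − 4120 = 5560 ft.

Site P by 5560 ft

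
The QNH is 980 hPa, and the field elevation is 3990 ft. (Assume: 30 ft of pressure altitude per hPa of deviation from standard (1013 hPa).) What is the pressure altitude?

Pressure correction = (1013 − 980) × 30 = +990 ft.
Pressure altitude = 3990 + (+990) = 4980 ft.

4980 ft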